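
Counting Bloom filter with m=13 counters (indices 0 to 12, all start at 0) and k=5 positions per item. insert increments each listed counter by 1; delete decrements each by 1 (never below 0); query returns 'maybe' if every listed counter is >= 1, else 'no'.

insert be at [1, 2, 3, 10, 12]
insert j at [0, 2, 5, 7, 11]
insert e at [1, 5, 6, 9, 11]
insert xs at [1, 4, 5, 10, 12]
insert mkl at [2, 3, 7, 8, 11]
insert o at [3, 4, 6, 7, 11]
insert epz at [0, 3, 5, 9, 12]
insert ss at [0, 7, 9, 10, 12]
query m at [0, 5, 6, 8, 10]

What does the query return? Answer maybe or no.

Answer: maybe

Derivation:
Step 1: insert be at [1, 2, 3, 10, 12] -> counters=[0,1,1,1,0,0,0,0,0,0,1,0,1]
Step 2: insert j at [0, 2, 5, 7, 11] -> counters=[1,1,2,1,0,1,0,1,0,0,1,1,1]
Step 3: insert e at [1, 5, 6, 9, 11] -> counters=[1,2,2,1,0,2,1,1,0,1,1,2,1]
Step 4: insert xs at [1, 4, 5, 10, 12] -> counters=[1,3,2,1,1,3,1,1,0,1,2,2,2]
Step 5: insert mkl at [2, 3, 7, 8, 11] -> counters=[1,3,3,2,1,3,1,2,1,1,2,3,2]
Step 6: insert o at [3, 4, 6, 7, 11] -> counters=[1,3,3,3,2,3,2,3,1,1,2,4,2]
Step 7: insert epz at [0, 3, 5, 9, 12] -> counters=[2,3,3,4,2,4,2,3,1,2,2,4,3]
Step 8: insert ss at [0, 7, 9, 10, 12] -> counters=[3,3,3,4,2,4,2,4,1,3,3,4,4]
Query m: check counters[0]=3 counters[5]=4 counters[6]=2 counters[8]=1 counters[10]=3 -> maybe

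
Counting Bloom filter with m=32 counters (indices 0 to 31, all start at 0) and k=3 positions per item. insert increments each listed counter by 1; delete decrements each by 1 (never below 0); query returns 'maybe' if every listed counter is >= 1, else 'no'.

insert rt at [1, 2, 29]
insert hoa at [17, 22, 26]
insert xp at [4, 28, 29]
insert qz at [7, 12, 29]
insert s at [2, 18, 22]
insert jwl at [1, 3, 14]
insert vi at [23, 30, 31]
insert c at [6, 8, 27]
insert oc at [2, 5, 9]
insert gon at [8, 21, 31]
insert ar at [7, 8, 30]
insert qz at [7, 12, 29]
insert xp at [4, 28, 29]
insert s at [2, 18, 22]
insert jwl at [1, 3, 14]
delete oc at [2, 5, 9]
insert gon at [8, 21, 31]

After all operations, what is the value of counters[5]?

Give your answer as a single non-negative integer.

Answer: 0

Derivation:
Step 1: insert rt at [1, 2, 29] -> counters=[0,1,1,0,0,0,0,0,0,0,0,0,0,0,0,0,0,0,0,0,0,0,0,0,0,0,0,0,0,1,0,0]
Step 2: insert hoa at [17, 22, 26] -> counters=[0,1,1,0,0,0,0,0,0,0,0,0,0,0,0,0,0,1,0,0,0,0,1,0,0,0,1,0,0,1,0,0]
Step 3: insert xp at [4, 28, 29] -> counters=[0,1,1,0,1,0,0,0,0,0,0,0,0,0,0,0,0,1,0,0,0,0,1,0,0,0,1,0,1,2,0,0]
Step 4: insert qz at [7, 12, 29] -> counters=[0,1,1,0,1,0,0,1,0,0,0,0,1,0,0,0,0,1,0,0,0,0,1,0,0,0,1,0,1,3,0,0]
Step 5: insert s at [2, 18, 22] -> counters=[0,1,2,0,1,0,0,1,0,0,0,0,1,0,0,0,0,1,1,0,0,0,2,0,0,0,1,0,1,3,0,0]
Step 6: insert jwl at [1, 3, 14] -> counters=[0,2,2,1,1,0,0,1,0,0,0,0,1,0,1,0,0,1,1,0,0,0,2,0,0,0,1,0,1,3,0,0]
Step 7: insert vi at [23, 30, 31] -> counters=[0,2,2,1,1,0,0,1,0,0,0,0,1,0,1,0,0,1,1,0,0,0,2,1,0,0,1,0,1,3,1,1]
Step 8: insert c at [6, 8, 27] -> counters=[0,2,2,1,1,0,1,1,1,0,0,0,1,0,1,0,0,1,1,0,0,0,2,1,0,0,1,1,1,3,1,1]
Step 9: insert oc at [2, 5, 9] -> counters=[0,2,3,1,1,1,1,1,1,1,0,0,1,0,1,0,0,1,1,0,0,0,2,1,0,0,1,1,1,3,1,1]
Step 10: insert gon at [8, 21, 31] -> counters=[0,2,3,1,1,1,1,1,2,1,0,0,1,0,1,0,0,1,1,0,0,1,2,1,0,0,1,1,1,3,1,2]
Step 11: insert ar at [7, 8, 30] -> counters=[0,2,3,1,1,1,1,2,3,1,0,0,1,0,1,0,0,1,1,0,0,1,2,1,0,0,1,1,1,3,2,2]
Step 12: insert qz at [7, 12, 29] -> counters=[0,2,3,1,1,1,1,3,3,1,0,0,2,0,1,0,0,1,1,0,0,1,2,1,0,0,1,1,1,4,2,2]
Step 13: insert xp at [4, 28, 29] -> counters=[0,2,3,1,2,1,1,3,3,1,0,0,2,0,1,0,0,1,1,0,0,1,2,1,0,0,1,1,2,5,2,2]
Step 14: insert s at [2, 18, 22] -> counters=[0,2,4,1,2,1,1,3,3,1,0,0,2,0,1,0,0,1,2,0,0,1,3,1,0,0,1,1,2,5,2,2]
Step 15: insert jwl at [1, 3, 14] -> counters=[0,3,4,2,2,1,1,3,3,1,0,0,2,0,2,0,0,1,2,0,0,1,3,1,0,0,1,1,2,5,2,2]
Step 16: delete oc at [2, 5, 9] -> counters=[0,3,3,2,2,0,1,3,3,0,0,0,2,0,2,0,0,1,2,0,0,1,3,1,0,0,1,1,2,5,2,2]
Step 17: insert gon at [8, 21, 31] -> counters=[0,3,3,2,2,0,1,3,4,0,0,0,2,0,2,0,0,1,2,0,0,2,3,1,0,0,1,1,2,5,2,3]
Final counters=[0,3,3,2,2,0,1,3,4,0,0,0,2,0,2,0,0,1,2,0,0,2,3,1,0,0,1,1,2,5,2,3] -> counters[5]=0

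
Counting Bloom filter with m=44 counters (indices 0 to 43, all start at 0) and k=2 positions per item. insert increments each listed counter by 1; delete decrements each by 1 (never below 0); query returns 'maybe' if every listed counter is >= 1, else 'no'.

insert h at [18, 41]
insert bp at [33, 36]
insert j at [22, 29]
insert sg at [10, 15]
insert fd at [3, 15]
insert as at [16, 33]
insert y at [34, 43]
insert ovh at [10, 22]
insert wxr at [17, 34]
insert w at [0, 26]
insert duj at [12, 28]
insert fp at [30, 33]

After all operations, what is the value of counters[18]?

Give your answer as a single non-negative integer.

Answer: 1

Derivation:
Step 1: insert h at [18, 41] -> counters=[0,0,0,0,0,0,0,0,0,0,0,0,0,0,0,0,0,0,1,0,0,0,0,0,0,0,0,0,0,0,0,0,0,0,0,0,0,0,0,0,0,1,0,0]
Step 2: insert bp at [33, 36] -> counters=[0,0,0,0,0,0,0,0,0,0,0,0,0,0,0,0,0,0,1,0,0,0,0,0,0,0,0,0,0,0,0,0,0,1,0,0,1,0,0,0,0,1,0,0]
Step 3: insert j at [22, 29] -> counters=[0,0,0,0,0,0,0,0,0,0,0,0,0,0,0,0,0,0,1,0,0,0,1,0,0,0,0,0,0,1,0,0,0,1,0,0,1,0,0,0,0,1,0,0]
Step 4: insert sg at [10, 15] -> counters=[0,0,0,0,0,0,0,0,0,0,1,0,0,0,0,1,0,0,1,0,0,0,1,0,0,0,0,0,0,1,0,0,0,1,0,0,1,0,0,0,0,1,0,0]
Step 5: insert fd at [3, 15] -> counters=[0,0,0,1,0,0,0,0,0,0,1,0,0,0,0,2,0,0,1,0,0,0,1,0,0,0,0,0,0,1,0,0,0,1,0,0,1,0,0,0,0,1,0,0]
Step 6: insert as at [16, 33] -> counters=[0,0,0,1,0,0,0,0,0,0,1,0,0,0,0,2,1,0,1,0,0,0,1,0,0,0,0,0,0,1,0,0,0,2,0,0,1,0,0,0,0,1,0,0]
Step 7: insert y at [34, 43] -> counters=[0,0,0,1,0,0,0,0,0,0,1,0,0,0,0,2,1,0,1,0,0,0,1,0,0,0,0,0,0,1,0,0,0,2,1,0,1,0,0,0,0,1,0,1]
Step 8: insert ovh at [10, 22] -> counters=[0,0,0,1,0,0,0,0,0,0,2,0,0,0,0,2,1,0,1,0,0,0,2,0,0,0,0,0,0,1,0,0,0,2,1,0,1,0,0,0,0,1,0,1]
Step 9: insert wxr at [17, 34] -> counters=[0,0,0,1,0,0,0,0,0,0,2,0,0,0,0,2,1,1,1,0,0,0,2,0,0,0,0,0,0,1,0,0,0,2,2,0,1,0,0,0,0,1,0,1]
Step 10: insert w at [0, 26] -> counters=[1,0,0,1,0,0,0,0,0,0,2,0,0,0,0,2,1,1,1,0,0,0,2,0,0,0,1,0,0,1,0,0,0,2,2,0,1,0,0,0,0,1,0,1]
Step 11: insert duj at [12, 28] -> counters=[1,0,0,1,0,0,0,0,0,0,2,0,1,0,0,2,1,1,1,0,0,0,2,0,0,0,1,0,1,1,0,0,0,2,2,0,1,0,0,0,0,1,0,1]
Step 12: insert fp at [30, 33] -> counters=[1,0,0,1,0,0,0,0,0,0,2,0,1,0,0,2,1,1,1,0,0,0,2,0,0,0,1,0,1,1,1,0,0,3,2,0,1,0,0,0,0,1,0,1]
Final counters=[1,0,0,1,0,0,0,0,0,0,2,0,1,0,0,2,1,1,1,0,0,0,2,0,0,0,1,0,1,1,1,0,0,3,2,0,1,0,0,0,0,1,0,1] -> counters[18]=1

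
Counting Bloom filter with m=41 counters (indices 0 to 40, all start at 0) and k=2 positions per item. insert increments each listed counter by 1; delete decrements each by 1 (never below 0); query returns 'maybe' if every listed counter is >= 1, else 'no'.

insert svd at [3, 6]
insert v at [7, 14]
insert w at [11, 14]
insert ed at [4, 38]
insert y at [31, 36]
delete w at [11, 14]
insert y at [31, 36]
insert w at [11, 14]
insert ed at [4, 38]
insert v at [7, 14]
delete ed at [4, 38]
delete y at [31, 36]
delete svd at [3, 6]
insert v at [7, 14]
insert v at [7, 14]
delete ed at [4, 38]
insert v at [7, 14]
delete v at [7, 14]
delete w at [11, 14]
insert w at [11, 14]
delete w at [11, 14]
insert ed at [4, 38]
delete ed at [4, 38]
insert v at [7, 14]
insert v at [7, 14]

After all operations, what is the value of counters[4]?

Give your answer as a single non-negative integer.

Answer: 0

Derivation:
Step 1: insert svd at [3, 6] -> counters=[0,0,0,1,0,0,1,0,0,0,0,0,0,0,0,0,0,0,0,0,0,0,0,0,0,0,0,0,0,0,0,0,0,0,0,0,0,0,0,0,0]
Step 2: insert v at [7, 14] -> counters=[0,0,0,1,0,0,1,1,0,0,0,0,0,0,1,0,0,0,0,0,0,0,0,0,0,0,0,0,0,0,0,0,0,0,0,0,0,0,0,0,0]
Step 3: insert w at [11, 14] -> counters=[0,0,0,1,0,0,1,1,0,0,0,1,0,0,2,0,0,0,0,0,0,0,0,0,0,0,0,0,0,0,0,0,0,0,0,0,0,0,0,0,0]
Step 4: insert ed at [4, 38] -> counters=[0,0,0,1,1,0,1,1,0,0,0,1,0,0,2,0,0,0,0,0,0,0,0,0,0,0,0,0,0,0,0,0,0,0,0,0,0,0,1,0,0]
Step 5: insert y at [31, 36] -> counters=[0,0,0,1,1,0,1,1,0,0,0,1,0,0,2,0,0,0,0,0,0,0,0,0,0,0,0,0,0,0,0,1,0,0,0,0,1,0,1,0,0]
Step 6: delete w at [11, 14] -> counters=[0,0,0,1,1,0,1,1,0,0,0,0,0,0,1,0,0,0,0,0,0,0,0,0,0,0,0,0,0,0,0,1,0,0,0,0,1,0,1,0,0]
Step 7: insert y at [31, 36] -> counters=[0,0,0,1,1,0,1,1,0,0,0,0,0,0,1,0,0,0,0,0,0,0,0,0,0,0,0,0,0,0,0,2,0,0,0,0,2,0,1,0,0]
Step 8: insert w at [11, 14] -> counters=[0,0,0,1,1,0,1,1,0,0,0,1,0,0,2,0,0,0,0,0,0,0,0,0,0,0,0,0,0,0,0,2,0,0,0,0,2,0,1,0,0]
Step 9: insert ed at [4, 38] -> counters=[0,0,0,1,2,0,1,1,0,0,0,1,0,0,2,0,0,0,0,0,0,0,0,0,0,0,0,0,0,0,0,2,0,0,0,0,2,0,2,0,0]
Step 10: insert v at [7, 14] -> counters=[0,0,0,1,2,0,1,2,0,0,0,1,0,0,3,0,0,0,0,0,0,0,0,0,0,0,0,0,0,0,0,2,0,0,0,0,2,0,2,0,0]
Step 11: delete ed at [4, 38] -> counters=[0,0,0,1,1,0,1,2,0,0,0,1,0,0,3,0,0,0,0,0,0,0,0,0,0,0,0,0,0,0,0,2,0,0,0,0,2,0,1,0,0]
Step 12: delete y at [31, 36] -> counters=[0,0,0,1,1,0,1,2,0,0,0,1,0,0,3,0,0,0,0,0,0,0,0,0,0,0,0,0,0,0,0,1,0,0,0,0,1,0,1,0,0]
Step 13: delete svd at [3, 6] -> counters=[0,0,0,0,1,0,0,2,0,0,0,1,0,0,3,0,0,0,0,0,0,0,0,0,0,0,0,0,0,0,0,1,0,0,0,0,1,0,1,0,0]
Step 14: insert v at [7, 14] -> counters=[0,0,0,0,1,0,0,3,0,0,0,1,0,0,4,0,0,0,0,0,0,0,0,0,0,0,0,0,0,0,0,1,0,0,0,0,1,0,1,0,0]
Step 15: insert v at [7, 14] -> counters=[0,0,0,0,1,0,0,4,0,0,0,1,0,0,5,0,0,0,0,0,0,0,0,0,0,0,0,0,0,0,0,1,0,0,0,0,1,0,1,0,0]
Step 16: delete ed at [4, 38] -> counters=[0,0,0,0,0,0,0,4,0,0,0,1,0,0,5,0,0,0,0,0,0,0,0,0,0,0,0,0,0,0,0,1,0,0,0,0,1,0,0,0,0]
Step 17: insert v at [7, 14] -> counters=[0,0,0,0,0,0,0,5,0,0,0,1,0,0,6,0,0,0,0,0,0,0,0,0,0,0,0,0,0,0,0,1,0,0,0,0,1,0,0,0,0]
Step 18: delete v at [7, 14] -> counters=[0,0,0,0,0,0,0,4,0,0,0,1,0,0,5,0,0,0,0,0,0,0,0,0,0,0,0,0,0,0,0,1,0,0,0,0,1,0,0,0,0]
Step 19: delete w at [11, 14] -> counters=[0,0,0,0,0,0,0,4,0,0,0,0,0,0,4,0,0,0,0,0,0,0,0,0,0,0,0,0,0,0,0,1,0,0,0,0,1,0,0,0,0]
Step 20: insert w at [11, 14] -> counters=[0,0,0,0,0,0,0,4,0,0,0,1,0,0,5,0,0,0,0,0,0,0,0,0,0,0,0,0,0,0,0,1,0,0,0,0,1,0,0,0,0]
Step 21: delete w at [11, 14] -> counters=[0,0,0,0,0,0,0,4,0,0,0,0,0,0,4,0,0,0,0,0,0,0,0,0,0,0,0,0,0,0,0,1,0,0,0,0,1,0,0,0,0]
Step 22: insert ed at [4, 38] -> counters=[0,0,0,0,1,0,0,4,0,0,0,0,0,0,4,0,0,0,0,0,0,0,0,0,0,0,0,0,0,0,0,1,0,0,0,0,1,0,1,0,0]
Step 23: delete ed at [4, 38] -> counters=[0,0,0,0,0,0,0,4,0,0,0,0,0,0,4,0,0,0,0,0,0,0,0,0,0,0,0,0,0,0,0,1,0,0,0,0,1,0,0,0,0]
Step 24: insert v at [7, 14] -> counters=[0,0,0,0,0,0,0,5,0,0,0,0,0,0,5,0,0,0,0,0,0,0,0,0,0,0,0,0,0,0,0,1,0,0,0,0,1,0,0,0,0]
Step 25: insert v at [7, 14] -> counters=[0,0,0,0,0,0,0,6,0,0,0,0,0,0,6,0,0,0,0,0,0,0,0,0,0,0,0,0,0,0,0,1,0,0,0,0,1,0,0,0,0]
Final counters=[0,0,0,0,0,0,0,6,0,0,0,0,0,0,6,0,0,0,0,0,0,0,0,0,0,0,0,0,0,0,0,1,0,0,0,0,1,0,0,0,0] -> counters[4]=0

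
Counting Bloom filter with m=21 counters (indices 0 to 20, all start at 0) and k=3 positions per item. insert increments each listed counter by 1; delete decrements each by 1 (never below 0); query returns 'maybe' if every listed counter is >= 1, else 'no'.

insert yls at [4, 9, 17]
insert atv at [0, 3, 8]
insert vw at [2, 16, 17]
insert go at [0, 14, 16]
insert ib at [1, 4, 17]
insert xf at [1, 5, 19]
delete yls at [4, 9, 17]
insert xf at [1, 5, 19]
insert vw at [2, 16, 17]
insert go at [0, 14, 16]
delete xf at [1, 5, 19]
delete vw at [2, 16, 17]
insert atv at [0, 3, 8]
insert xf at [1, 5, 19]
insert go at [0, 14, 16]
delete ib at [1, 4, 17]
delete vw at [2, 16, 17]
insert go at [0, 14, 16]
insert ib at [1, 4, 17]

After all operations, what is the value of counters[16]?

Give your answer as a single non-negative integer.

Answer: 4

Derivation:
Step 1: insert yls at [4, 9, 17] -> counters=[0,0,0,0,1,0,0,0,0,1,0,0,0,0,0,0,0,1,0,0,0]
Step 2: insert atv at [0, 3, 8] -> counters=[1,0,0,1,1,0,0,0,1,1,0,0,0,0,0,0,0,1,0,0,0]
Step 3: insert vw at [2, 16, 17] -> counters=[1,0,1,1,1,0,0,0,1,1,0,0,0,0,0,0,1,2,0,0,0]
Step 4: insert go at [0, 14, 16] -> counters=[2,0,1,1,1,0,0,0,1,1,0,0,0,0,1,0,2,2,0,0,0]
Step 5: insert ib at [1, 4, 17] -> counters=[2,1,1,1,2,0,0,0,1,1,0,0,0,0,1,0,2,3,0,0,0]
Step 6: insert xf at [1, 5, 19] -> counters=[2,2,1,1,2,1,0,0,1,1,0,0,0,0,1,0,2,3,0,1,0]
Step 7: delete yls at [4, 9, 17] -> counters=[2,2,1,1,1,1,0,0,1,0,0,0,0,0,1,0,2,2,0,1,0]
Step 8: insert xf at [1, 5, 19] -> counters=[2,3,1,1,1,2,0,0,1,0,0,0,0,0,1,0,2,2,0,2,0]
Step 9: insert vw at [2, 16, 17] -> counters=[2,3,2,1,1,2,0,0,1,0,0,0,0,0,1,0,3,3,0,2,0]
Step 10: insert go at [0, 14, 16] -> counters=[3,3,2,1,1,2,0,0,1,0,0,0,0,0,2,0,4,3,0,2,0]
Step 11: delete xf at [1, 5, 19] -> counters=[3,2,2,1,1,1,0,0,1,0,0,0,0,0,2,0,4,3,0,1,0]
Step 12: delete vw at [2, 16, 17] -> counters=[3,2,1,1,1,1,0,0,1,0,0,0,0,0,2,0,3,2,0,1,0]
Step 13: insert atv at [0, 3, 8] -> counters=[4,2,1,2,1,1,0,0,2,0,0,0,0,0,2,0,3,2,0,1,0]
Step 14: insert xf at [1, 5, 19] -> counters=[4,3,1,2,1,2,0,0,2,0,0,0,0,0,2,0,3,2,0,2,0]
Step 15: insert go at [0, 14, 16] -> counters=[5,3,1,2,1,2,0,0,2,0,0,0,0,0,3,0,4,2,0,2,0]
Step 16: delete ib at [1, 4, 17] -> counters=[5,2,1,2,0,2,0,0,2,0,0,0,0,0,3,0,4,1,0,2,0]
Step 17: delete vw at [2, 16, 17] -> counters=[5,2,0,2,0,2,0,0,2,0,0,0,0,0,3,0,3,0,0,2,0]
Step 18: insert go at [0, 14, 16] -> counters=[6,2,0,2,0,2,0,0,2,0,0,0,0,0,4,0,4,0,0,2,0]
Step 19: insert ib at [1, 4, 17] -> counters=[6,3,0,2,1,2,0,0,2,0,0,0,0,0,4,0,4,1,0,2,0]
Final counters=[6,3,0,2,1,2,0,0,2,0,0,0,0,0,4,0,4,1,0,2,0] -> counters[16]=4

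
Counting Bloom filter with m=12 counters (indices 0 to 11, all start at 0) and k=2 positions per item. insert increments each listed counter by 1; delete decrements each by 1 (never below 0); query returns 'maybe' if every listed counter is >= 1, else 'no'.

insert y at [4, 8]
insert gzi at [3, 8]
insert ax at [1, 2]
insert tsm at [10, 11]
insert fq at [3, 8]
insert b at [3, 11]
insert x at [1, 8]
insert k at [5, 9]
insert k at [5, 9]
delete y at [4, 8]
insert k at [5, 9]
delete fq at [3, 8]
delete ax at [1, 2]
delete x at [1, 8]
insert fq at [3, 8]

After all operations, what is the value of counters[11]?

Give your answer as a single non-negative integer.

Answer: 2

Derivation:
Step 1: insert y at [4, 8] -> counters=[0,0,0,0,1,0,0,0,1,0,0,0]
Step 2: insert gzi at [3, 8] -> counters=[0,0,0,1,1,0,0,0,2,0,0,0]
Step 3: insert ax at [1, 2] -> counters=[0,1,1,1,1,0,0,0,2,0,0,0]
Step 4: insert tsm at [10, 11] -> counters=[0,1,1,1,1,0,0,0,2,0,1,1]
Step 5: insert fq at [3, 8] -> counters=[0,1,1,2,1,0,0,0,3,0,1,1]
Step 6: insert b at [3, 11] -> counters=[0,1,1,3,1,0,0,0,3,0,1,2]
Step 7: insert x at [1, 8] -> counters=[0,2,1,3,1,0,0,0,4,0,1,2]
Step 8: insert k at [5, 9] -> counters=[0,2,1,3,1,1,0,0,4,1,1,2]
Step 9: insert k at [5, 9] -> counters=[0,2,1,3,1,2,0,0,4,2,1,2]
Step 10: delete y at [4, 8] -> counters=[0,2,1,3,0,2,0,0,3,2,1,2]
Step 11: insert k at [5, 9] -> counters=[0,2,1,3,0,3,0,0,3,3,1,2]
Step 12: delete fq at [3, 8] -> counters=[0,2,1,2,0,3,0,0,2,3,1,2]
Step 13: delete ax at [1, 2] -> counters=[0,1,0,2,0,3,0,0,2,3,1,2]
Step 14: delete x at [1, 8] -> counters=[0,0,0,2,0,3,0,0,1,3,1,2]
Step 15: insert fq at [3, 8] -> counters=[0,0,0,3,0,3,0,0,2,3,1,2]
Final counters=[0,0,0,3,0,3,0,0,2,3,1,2] -> counters[11]=2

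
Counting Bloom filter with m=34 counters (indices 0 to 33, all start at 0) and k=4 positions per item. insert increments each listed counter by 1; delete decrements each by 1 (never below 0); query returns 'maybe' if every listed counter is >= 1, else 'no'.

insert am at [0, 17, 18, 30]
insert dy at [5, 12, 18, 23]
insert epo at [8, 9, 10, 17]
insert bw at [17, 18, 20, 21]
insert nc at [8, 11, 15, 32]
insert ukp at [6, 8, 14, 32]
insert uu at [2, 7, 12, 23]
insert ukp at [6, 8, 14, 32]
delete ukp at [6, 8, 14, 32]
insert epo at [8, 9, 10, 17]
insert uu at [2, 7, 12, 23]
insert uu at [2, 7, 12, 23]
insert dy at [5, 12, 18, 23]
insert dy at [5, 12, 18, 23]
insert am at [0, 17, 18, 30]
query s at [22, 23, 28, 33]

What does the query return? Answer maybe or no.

Step 1: insert am at [0, 17, 18, 30] -> counters=[1,0,0,0,0,0,0,0,0,0,0,0,0,0,0,0,0,1,1,0,0,0,0,0,0,0,0,0,0,0,1,0,0,0]
Step 2: insert dy at [5, 12, 18, 23] -> counters=[1,0,0,0,0,1,0,0,0,0,0,0,1,0,0,0,0,1,2,0,0,0,0,1,0,0,0,0,0,0,1,0,0,0]
Step 3: insert epo at [8, 9, 10, 17] -> counters=[1,0,0,0,0,1,0,0,1,1,1,0,1,0,0,0,0,2,2,0,0,0,0,1,0,0,0,0,0,0,1,0,0,0]
Step 4: insert bw at [17, 18, 20, 21] -> counters=[1,0,0,0,0,1,0,0,1,1,1,0,1,0,0,0,0,3,3,0,1,1,0,1,0,0,0,0,0,0,1,0,0,0]
Step 5: insert nc at [8, 11, 15, 32] -> counters=[1,0,0,0,0,1,0,0,2,1,1,1,1,0,0,1,0,3,3,0,1,1,0,1,0,0,0,0,0,0,1,0,1,0]
Step 6: insert ukp at [6, 8, 14, 32] -> counters=[1,0,0,0,0,1,1,0,3,1,1,1,1,0,1,1,0,3,3,0,1,1,0,1,0,0,0,0,0,0,1,0,2,0]
Step 7: insert uu at [2, 7, 12, 23] -> counters=[1,0,1,0,0,1,1,1,3,1,1,1,2,0,1,1,0,3,3,0,1,1,0,2,0,0,0,0,0,0,1,0,2,0]
Step 8: insert ukp at [6, 8, 14, 32] -> counters=[1,0,1,0,0,1,2,1,4,1,1,1,2,0,2,1,0,3,3,0,1,1,0,2,0,0,0,0,0,0,1,0,3,0]
Step 9: delete ukp at [6, 8, 14, 32] -> counters=[1,0,1,0,0,1,1,1,3,1,1,1,2,0,1,1,0,3,3,0,1,1,0,2,0,0,0,0,0,0,1,0,2,0]
Step 10: insert epo at [8, 9, 10, 17] -> counters=[1,0,1,0,0,1,1,1,4,2,2,1,2,0,1,1,0,4,3,0,1,1,0,2,0,0,0,0,0,0,1,0,2,0]
Step 11: insert uu at [2, 7, 12, 23] -> counters=[1,0,2,0,0,1,1,2,4,2,2,1,3,0,1,1,0,4,3,0,1,1,0,3,0,0,0,0,0,0,1,0,2,0]
Step 12: insert uu at [2, 7, 12, 23] -> counters=[1,0,3,0,0,1,1,3,4,2,2,1,4,0,1,1,0,4,3,0,1,1,0,4,0,0,0,0,0,0,1,0,2,0]
Step 13: insert dy at [5, 12, 18, 23] -> counters=[1,0,3,0,0,2,1,3,4,2,2,1,5,0,1,1,0,4,4,0,1,1,0,5,0,0,0,0,0,0,1,0,2,0]
Step 14: insert dy at [5, 12, 18, 23] -> counters=[1,0,3,0,0,3,1,3,4,2,2,1,6,0,1,1,0,4,5,0,1,1,0,6,0,0,0,0,0,0,1,0,2,0]
Step 15: insert am at [0, 17, 18, 30] -> counters=[2,0,3,0,0,3,1,3,4,2,2,1,6,0,1,1,0,5,6,0,1,1,0,6,0,0,0,0,0,0,2,0,2,0]
Query s: check counters[22]=0 counters[23]=6 counters[28]=0 counters[33]=0 -> no

Answer: no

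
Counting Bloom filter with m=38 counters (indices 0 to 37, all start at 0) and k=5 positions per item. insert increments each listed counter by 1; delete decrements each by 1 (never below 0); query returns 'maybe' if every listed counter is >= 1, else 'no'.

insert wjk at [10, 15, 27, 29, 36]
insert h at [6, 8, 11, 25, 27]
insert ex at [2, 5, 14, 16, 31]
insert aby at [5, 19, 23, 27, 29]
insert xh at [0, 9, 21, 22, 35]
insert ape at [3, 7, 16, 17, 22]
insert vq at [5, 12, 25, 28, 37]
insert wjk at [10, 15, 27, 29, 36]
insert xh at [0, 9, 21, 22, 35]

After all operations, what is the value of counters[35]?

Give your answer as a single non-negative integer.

Step 1: insert wjk at [10, 15, 27, 29, 36] -> counters=[0,0,0,0,0,0,0,0,0,0,1,0,0,0,0,1,0,0,0,0,0,0,0,0,0,0,0,1,0,1,0,0,0,0,0,0,1,0]
Step 2: insert h at [6, 8, 11, 25, 27] -> counters=[0,0,0,0,0,0,1,0,1,0,1,1,0,0,0,1,0,0,0,0,0,0,0,0,0,1,0,2,0,1,0,0,0,0,0,0,1,0]
Step 3: insert ex at [2, 5, 14, 16, 31] -> counters=[0,0,1,0,0,1,1,0,1,0,1,1,0,0,1,1,1,0,0,0,0,0,0,0,0,1,0,2,0,1,0,1,0,0,0,0,1,0]
Step 4: insert aby at [5, 19, 23, 27, 29] -> counters=[0,0,1,0,0,2,1,0,1,0,1,1,0,0,1,1,1,0,0,1,0,0,0,1,0,1,0,3,0,2,0,1,0,0,0,0,1,0]
Step 5: insert xh at [0, 9, 21, 22, 35] -> counters=[1,0,1,0,0,2,1,0,1,1,1,1,0,0,1,1,1,0,0,1,0,1,1,1,0,1,0,3,0,2,0,1,0,0,0,1,1,0]
Step 6: insert ape at [3, 7, 16, 17, 22] -> counters=[1,0,1,1,0,2,1,1,1,1,1,1,0,0,1,1,2,1,0,1,0,1,2,1,0,1,0,3,0,2,0,1,0,0,0,1,1,0]
Step 7: insert vq at [5, 12, 25, 28, 37] -> counters=[1,0,1,1,0,3,1,1,1,1,1,1,1,0,1,1,2,1,0,1,0,1,2,1,0,2,0,3,1,2,0,1,0,0,0,1,1,1]
Step 8: insert wjk at [10, 15, 27, 29, 36] -> counters=[1,0,1,1,0,3,1,1,1,1,2,1,1,0,1,2,2,1,0,1,0,1,2,1,0,2,0,4,1,3,0,1,0,0,0,1,2,1]
Step 9: insert xh at [0, 9, 21, 22, 35] -> counters=[2,0,1,1,0,3,1,1,1,2,2,1,1,0,1,2,2,1,0,1,0,2,3,1,0,2,0,4,1,3,0,1,0,0,0,2,2,1]
Final counters=[2,0,1,1,0,3,1,1,1,2,2,1,1,0,1,2,2,1,0,1,0,2,3,1,0,2,0,4,1,3,0,1,0,0,0,2,2,1] -> counters[35]=2

Answer: 2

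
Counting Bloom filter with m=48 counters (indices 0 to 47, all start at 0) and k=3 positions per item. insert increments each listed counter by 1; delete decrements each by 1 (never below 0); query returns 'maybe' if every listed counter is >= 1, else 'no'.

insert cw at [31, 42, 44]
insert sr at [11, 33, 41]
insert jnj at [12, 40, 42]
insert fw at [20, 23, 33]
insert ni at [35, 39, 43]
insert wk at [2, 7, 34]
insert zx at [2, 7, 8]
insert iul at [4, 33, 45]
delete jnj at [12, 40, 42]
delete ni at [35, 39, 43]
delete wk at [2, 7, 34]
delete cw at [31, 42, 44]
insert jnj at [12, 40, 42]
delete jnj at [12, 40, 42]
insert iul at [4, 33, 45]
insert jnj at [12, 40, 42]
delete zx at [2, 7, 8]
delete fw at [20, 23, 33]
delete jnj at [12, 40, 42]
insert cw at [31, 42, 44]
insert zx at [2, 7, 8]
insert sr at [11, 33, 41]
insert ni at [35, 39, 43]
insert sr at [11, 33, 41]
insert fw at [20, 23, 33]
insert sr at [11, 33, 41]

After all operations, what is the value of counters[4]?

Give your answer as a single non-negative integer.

Step 1: insert cw at [31, 42, 44] -> counters=[0,0,0,0,0,0,0,0,0,0,0,0,0,0,0,0,0,0,0,0,0,0,0,0,0,0,0,0,0,0,0,1,0,0,0,0,0,0,0,0,0,0,1,0,1,0,0,0]
Step 2: insert sr at [11, 33, 41] -> counters=[0,0,0,0,0,0,0,0,0,0,0,1,0,0,0,0,0,0,0,0,0,0,0,0,0,0,0,0,0,0,0,1,0,1,0,0,0,0,0,0,0,1,1,0,1,0,0,0]
Step 3: insert jnj at [12, 40, 42] -> counters=[0,0,0,0,0,0,0,0,0,0,0,1,1,0,0,0,0,0,0,0,0,0,0,0,0,0,0,0,0,0,0,1,0,1,0,0,0,0,0,0,1,1,2,0,1,0,0,0]
Step 4: insert fw at [20, 23, 33] -> counters=[0,0,0,0,0,0,0,0,0,0,0,1,1,0,0,0,0,0,0,0,1,0,0,1,0,0,0,0,0,0,0,1,0,2,0,0,0,0,0,0,1,1,2,0,1,0,0,0]
Step 5: insert ni at [35, 39, 43] -> counters=[0,0,0,0,0,0,0,0,0,0,0,1,1,0,0,0,0,0,0,0,1,0,0,1,0,0,0,0,0,0,0,1,0,2,0,1,0,0,0,1,1,1,2,1,1,0,0,0]
Step 6: insert wk at [2, 7, 34] -> counters=[0,0,1,0,0,0,0,1,0,0,0,1,1,0,0,0,0,0,0,0,1,0,0,1,0,0,0,0,0,0,0,1,0,2,1,1,0,0,0,1,1,1,2,1,1,0,0,0]
Step 7: insert zx at [2, 7, 8] -> counters=[0,0,2,0,0,0,0,2,1,0,0,1,1,0,0,0,0,0,0,0,1,0,0,1,0,0,0,0,0,0,0,1,0,2,1,1,0,0,0,1,1,1,2,1,1,0,0,0]
Step 8: insert iul at [4, 33, 45] -> counters=[0,0,2,0,1,0,0,2,1,0,0,1,1,0,0,0,0,0,0,0,1,0,0,1,0,0,0,0,0,0,0,1,0,3,1,1,0,0,0,1,1,1,2,1,1,1,0,0]
Step 9: delete jnj at [12, 40, 42] -> counters=[0,0,2,0,1,0,0,2,1,0,0,1,0,0,0,0,0,0,0,0,1,0,0,1,0,0,0,0,0,0,0,1,0,3,1,1,0,0,0,1,0,1,1,1,1,1,0,0]
Step 10: delete ni at [35, 39, 43] -> counters=[0,0,2,0,1,0,0,2,1,0,0,1,0,0,0,0,0,0,0,0,1,0,0,1,0,0,0,0,0,0,0,1,0,3,1,0,0,0,0,0,0,1,1,0,1,1,0,0]
Step 11: delete wk at [2, 7, 34] -> counters=[0,0,1,0,1,0,0,1,1,0,0,1,0,0,0,0,0,0,0,0,1,0,0,1,0,0,0,0,0,0,0,1,0,3,0,0,0,0,0,0,0,1,1,0,1,1,0,0]
Step 12: delete cw at [31, 42, 44] -> counters=[0,0,1,0,1,0,0,1,1,0,0,1,0,0,0,0,0,0,0,0,1,0,0,1,0,0,0,0,0,0,0,0,0,3,0,0,0,0,0,0,0,1,0,0,0,1,0,0]
Step 13: insert jnj at [12, 40, 42] -> counters=[0,0,1,0,1,0,0,1,1,0,0,1,1,0,0,0,0,0,0,0,1,0,0,1,0,0,0,0,0,0,0,0,0,3,0,0,0,0,0,0,1,1,1,0,0,1,0,0]
Step 14: delete jnj at [12, 40, 42] -> counters=[0,0,1,0,1,0,0,1,1,0,0,1,0,0,0,0,0,0,0,0,1,0,0,1,0,0,0,0,0,0,0,0,0,3,0,0,0,0,0,0,0,1,0,0,0,1,0,0]
Step 15: insert iul at [4, 33, 45] -> counters=[0,0,1,0,2,0,0,1,1,0,0,1,0,0,0,0,0,0,0,0,1,0,0,1,0,0,0,0,0,0,0,0,0,4,0,0,0,0,0,0,0,1,0,0,0,2,0,0]
Step 16: insert jnj at [12, 40, 42] -> counters=[0,0,1,0,2,0,0,1,1,0,0,1,1,0,0,0,0,0,0,0,1,0,0,1,0,0,0,0,0,0,0,0,0,4,0,0,0,0,0,0,1,1,1,0,0,2,0,0]
Step 17: delete zx at [2, 7, 8] -> counters=[0,0,0,0,2,0,0,0,0,0,0,1,1,0,0,0,0,0,0,0,1,0,0,1,0,0,0,0,0,0,0,0,0,4,0,0,0,0,0,0,1,1,1,0,0,2,0,0]
Step 18: delete fw at [20, 23, 33] -> counters=[0,0,0,0,2,0,0,0,0,0,0,1,1,0,0,0,0,0,0,0,0,0,0,0,0,0,0,0,0,0,0,0,0,3,0,0,0,0,0,0,1,1,1,0,0,2,0,0]
Step 19: delete jnj at [12, 40, 42] -> counters=[0,0,0,0,2,0,0,0,0,0,0,1,0,0,0,0,0,0,0,0,0,0,0,0,0,0,0,0,0,0,0,0,0,3,0,0,0,0,0,0,0,1,0,0,0,2,0,0]
Step 20: insert cw at [31, 42, 44] -> counters=[0,0,0,0,2,0,0,0,0,0,0,1,0,0,0,0,0,0,0,0,0,0,0,0,0,0,0,0,0,0,0,1,0,3,0,0,0,0,0,0,0,1,1,0,1,2,0,0]
Step 21: insert zx at [2, 7, 8] -> counters=[0,0,1,0,2,0,0,1,1,0,0,1,0,0,0,0,0,0,0,0,0,0,0,0,0,0,0,0,0,0,0,1,0,3,0,0,0,0,0,0,0,1,1,0,1,2,0,0]
Step 22: insert sr at [11, 33, 41] -> counters=[0,0,1,0,2,0,0,1,1,0,0,2,0,0,0,0,0,0,0,0,0,0,0,0,0,0,0,0,0,0,0,1,0,4,0,0,0,0,0,0,0,2,1,0,1,2,0,0]
Step 23: insert ni at [35, 39, 43] -> counters=[0,0,1,0,2,0,0,1,1,0,0,2,0,0,0,0,0,0,0,0,0,0,0,0,0,0,0,0,0,0,0,1,0,4,0,1,0,0,0,1,0,2,1,1,1,2,0,0]
Step 24: insert sr at [11, 33, 41] -> counters=[0,0,1,0,2,0,0,1,1,0,0,3,0,0,0,0,0,0,0,0,0,0,0,0,0,0,0,0,0,0,0,1,0,5,0,1,0,0,0,1,0,3,1,1,1,2,0,0]
Step 25: insert fw at [20, 23, 33] -> counters=[0,0,1,0,2,0,0,1,1,0,0,3,0,0,0,0,0,0,0,0,1,0,0,1,0,0,0,0,0,0,0,1,0,6,0,1,0,0,0,1,0,3,1,1,1,2,0,0]
Step 26: insert sr at [11, 33, 41] -> counters=[0,0,1,0,2,0,0,1,1,0,0,4,0,0,0,0,0,0,0,0,1,0,0,1,0,0,0,0,0,0,0,1,0,7,0,1,0,0,0,1,0,4,1,1,1,2,0,0]
Final counters=[0,0,1,0,2,0,0,1,1,0,0,4,0,0,0,0,0,0,0,0,1,0,0,1,0,0,0,0,0,0,0,1,0,7,0,1,0,0,0,1,0,4,1,1,1,2,0,0] -> counters[4]=2

Answer: 2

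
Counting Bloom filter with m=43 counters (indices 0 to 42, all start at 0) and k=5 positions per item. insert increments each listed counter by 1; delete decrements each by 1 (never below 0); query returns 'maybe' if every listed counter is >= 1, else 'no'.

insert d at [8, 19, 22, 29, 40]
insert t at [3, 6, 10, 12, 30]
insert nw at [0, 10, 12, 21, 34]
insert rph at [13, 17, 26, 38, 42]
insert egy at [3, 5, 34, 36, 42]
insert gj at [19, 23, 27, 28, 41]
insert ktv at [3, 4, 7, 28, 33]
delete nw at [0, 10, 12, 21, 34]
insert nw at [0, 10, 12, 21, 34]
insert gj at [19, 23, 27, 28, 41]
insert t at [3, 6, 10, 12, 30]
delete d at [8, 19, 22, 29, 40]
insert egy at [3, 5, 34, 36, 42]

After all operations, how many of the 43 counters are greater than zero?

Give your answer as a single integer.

Step 1: insert d at [8, 19, 22, 29, 40] -> counters=[0,0,0,0,0,0,0,0,1,0,0,0,0,0,0,0,0,0,0,1,0,0,1,0,0,0,0,0,0,1,0,0,0,0,0,0,0,0,0,0,1,0,0]
Step 2: insert t at [3, 6, 10, 12, 30] -> counters=[0,0,0,1,0,0,1,0,1,0,1,0,1,0,0,0,0,0,0,1,0,0,1,0,0,0,0,0,0,1,1,0,0,0,0,0,0,0,0,0,1,0,0]
Step 3: insert nw at [0, 10, 12, 21, 34] -> counters=[1,0,0,1,0,0,1,0,1,0,2,0,2,0,0,0,0,0,0,1,0,1,1,0,0,0,0,0,0,1,1,0,0,0,1,0,0,0,0,0,1,0,0]
Step 4: insert rph at [13, 17, 26, 38, 42] -> counters=[1,0,0,1,0,0,1,0,1,0,2,0,2,1,0,0,0,1,0,1,0,1,1,0,0,0,1,0,0,1,1,0,0,0,1,0,0,0,1,0,1,0,1]
Step 5: insert egy at [3, 5, 34, 36, 42] -> counters=[1,0,0,2,0,1,1,0,1,0,2,0,2,1,0,0,0,1,0,1,0,1,1,0,0,0,1,0,0,1,1,0,0,0,2,0,1,0,1,0,1,0,2]
Step 6: insert gj at [19, 23, 27, 28, 41] -> counters=[1,0,0,2,0,1,1,0,1,0,2,0,2,1,0,0,0,1,0,2,0,1,1,1,0,0,1,1,1,1,1,0,0,0,2,0,1,0,1,0,1,1,2]
Step 7: insert ktv at [3, 4, 7, 28, 33] -> counters=[1,0,0,3,1,1,1,1,1,0,2,0,2,1,0,0,0,1,0,2,0,1,1,1,0,0,1,1,2,1,1,0,0,1,2,0,1,0,1,0,1,1,2]
Step 8: delete nw at [0, 10, 12, 21, 34] -> counters=[0,0,0,3,1,1,1,1,1,0,1,0,1,1,0,0,0,1,0,2,0,0,1,1,0,0,1,1,2,1,1,0,0,1,1,0,1,0,1,0,1,1,2]
Step 9: insert nw at [0, 10, 12, 21, 34] -> counters=[1,0,0,3,1,1,1,1,1,0,2,0,2,1,0,0,0,1,0,2,0,1,1,1,0,0,1,1,2,1,1,0,0,1,2,0,1,0,1,0,1,1,2]
Step 10: insert gj at [19, 23, 27, 28, 41] -> counters=[1,0,0,3,1,1,1,1,1,0,2,0,2,1,0,0,0,1,0,3,0,1,1,2,0,0,1,2,3,1,1,0,0,1,2,0,1,0,1,0,1,2,2]
Step 11: insert t at [3, 6, 10, 12, 30] -> counters=[1,0,0,4,1,1,2,1,1,0,3,0,3,1,0,0,0,1,0,3,0,1,1,2,0,0,1,2,3,1,2,0,0,1,2,0,1,0,1,0,1,2,2]
Step 12: delete d at [8, 19, 22, 29, 40] -> counters=[1,0,0,4,1,1,2,1,0,0,3,0,3,1,0,0,0,1,0,2,0,1,0,2,0,0,1,2,3,0,2,0,0,1,2,0,1,0,1,0,0,2,2]
Step 13: insert egy at [3, 5, 34, 36, 42] -> counters=[1,0,0,5,1,2,2,1,0,0,3,0,3,1,0,0,0,1,0,2,0,1,0,2,0,0,1,2,3,0,2,0,0,1,3,0,2,0,1,0,0,2,3]
Final counters=[1,0,0,5,1,2,2,1,0,0,3,0,3,1,0,0,0,1,0,2,0,1,0,2,0,0,1,2,3,0,2,0,0,1,3,0,2,0,1,0,0,2,3] -> 23 nonzero

Answer: 23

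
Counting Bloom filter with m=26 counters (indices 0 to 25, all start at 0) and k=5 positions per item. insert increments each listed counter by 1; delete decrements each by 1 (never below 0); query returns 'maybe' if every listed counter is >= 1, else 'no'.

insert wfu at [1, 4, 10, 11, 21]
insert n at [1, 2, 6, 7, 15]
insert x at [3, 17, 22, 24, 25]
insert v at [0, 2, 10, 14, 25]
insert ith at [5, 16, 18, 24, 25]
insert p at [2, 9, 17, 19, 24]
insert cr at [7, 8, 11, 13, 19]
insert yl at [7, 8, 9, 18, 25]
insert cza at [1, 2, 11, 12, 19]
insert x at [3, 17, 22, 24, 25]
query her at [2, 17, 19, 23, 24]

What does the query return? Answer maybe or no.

Answer: no

Derivation:
Step 1: insert wfu at [1, 4, 10, 11, 21] -> counters=[0,1,0,0,1,0,0,0,0,0,1,1,0,0,0,0,0,0,0,0,0,1,0,0,0,0]
Step 2: insert n at [1, 2, 6, 7, 15] -> counters=[0,2,1,0,1,0,1,1,0,0,1,1,0,0,0,1,0,0,0,0,0,1,0,0,0,0]
Step 3: insert x at [3, 17, 22, 24, 25] -> counters=[0,2,1,1,1,0,1,1,0,0,1,1,0,0,0,1,0,1,0,0,0,1,1,0,1,1]
Step 4: insert v at [0, 2, 10, 14, 25] -> counters=[1,2,2,1,1,0,1,1,0,0,2,1,0,0,1,1,0,1,0,0,0,1,1,0,1,2]
Step 5: insert ith at [5, 16, 18, 24, 25] -> counters=[1,2,2,1,1,1,1,1,0,0,2,1,0,0,1,1,1,1,1,0,0,1,1,0,2,3]
Step 6: insert p at [2, 9, 17, 19, 24] -> counters=[1,2,3,1,1,1,1,1,0,1,2,1,0,0,1,1,1,2,1,1,0,1,1,0,3,3]
Step 7: insert cr at [7, 8, 11, 13, 19] -> counters=[1,2,3,1,1,1,1,2,1,1,2,2,0,1,1,1,1,2,1,2,0,1,1,0,3,3]
Step 8: insert yl at [7, 8, 9, 18, 25] -> counters=[1,2,3,1,1,1,1,3,2,2,2,2,0,1,1,1,1,2,2,2,0,1,1,0,3,4]
Step 9: insert cza at [1, 2, 11, 12, 19] -> counters=[1,3,4,1,1,1,1,3,2,2,2,3,1,1,1,1,1,2,2,3,0,1,1,0,3,4]
Step 10: insert x at [3, 17, 22, 24, 25] -> counters=[1,3,4,2,1,1,1,3,2,2,2,3,1,1,1,1,1,3,2,3,0,1,2,0,4,5]
Query her: check counters[2]=4 counters[17]=3 counters[19]=3 counters[23]=0 counters[24]=4 -> no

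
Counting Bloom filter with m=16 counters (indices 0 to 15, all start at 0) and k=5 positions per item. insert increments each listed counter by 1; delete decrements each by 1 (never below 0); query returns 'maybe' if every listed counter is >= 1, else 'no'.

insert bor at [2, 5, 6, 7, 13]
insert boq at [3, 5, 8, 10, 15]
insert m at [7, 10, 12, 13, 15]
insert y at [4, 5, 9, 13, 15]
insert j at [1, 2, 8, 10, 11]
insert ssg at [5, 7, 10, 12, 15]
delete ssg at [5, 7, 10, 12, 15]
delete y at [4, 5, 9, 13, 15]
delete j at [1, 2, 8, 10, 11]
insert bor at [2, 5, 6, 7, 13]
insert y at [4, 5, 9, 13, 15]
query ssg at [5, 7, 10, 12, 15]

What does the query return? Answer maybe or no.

Answer: maybe

Derivation:
Step 1: insert bor at [2, 5, 6, 7, 13] -> counters=[0,0,1,0,0,1,1,1,0,0,0,0,0,1,0,0]
Step 2: insert boq at [3, 5, 8, 10, 15] -> counters=[0,0,1,1,0,2,1,1,1,0,1,0,0,1,0,1]
Step 3: insert m at [7, 10, 12, 13, 15] -> counters=[0,0,1,1,0,2,1,2,1,0,2,0,1,2,0,2]
Step 4: insert y at [4, 5, 9, 13, 15] -> counters=[0,0,1,1,1,3,1,2,1,1,2,0,1,3,0,3]
Step 5: insert j at [1, 2, 8, 10, 11] -> counters=[0,1,2,1,1,3,1,2,2,1,3,1,1,3,0,3]
Step 6: insert ssg at [5, 7, 10, 12, 15] -> counters=[0,1,2,1,1,4,1,3,2,1,4,1,2,3,0,4]
Step 7: delete ssg at [5, 7, 10, 12, 15] -> counters=[0,1,2,1,1,3,1,2,2,1,3,1,1,3,0,3]
Step 8: delete y at [4, 5, 9, 13, 15] -> counters=[0,1,2,1,0,2,1,2,2,0,3,1,1,2,0,2]
Step 9: delete j at [1, 2, 8, 10, 11] -> counters=[0,0,1,1,0,2,1,2,1,0,2,0,1,2,0,2]
Step 10: insert bor at [2, 5, 6, 7, 13] -> counters=[0,0,2,1,0,3,2,3,1,0,2,0,1,3,0,2]
Step 11: insert y at [4, 5, 9, 13, 15] -> counters=[0,0,2,1,1,4,2,3,1,1,2,0,1,4,0,3]
Query ssg: check counters[5]=4 counters[7]=3 counters[10]=2 counters[12]=1 counters[15]=3 -> maybe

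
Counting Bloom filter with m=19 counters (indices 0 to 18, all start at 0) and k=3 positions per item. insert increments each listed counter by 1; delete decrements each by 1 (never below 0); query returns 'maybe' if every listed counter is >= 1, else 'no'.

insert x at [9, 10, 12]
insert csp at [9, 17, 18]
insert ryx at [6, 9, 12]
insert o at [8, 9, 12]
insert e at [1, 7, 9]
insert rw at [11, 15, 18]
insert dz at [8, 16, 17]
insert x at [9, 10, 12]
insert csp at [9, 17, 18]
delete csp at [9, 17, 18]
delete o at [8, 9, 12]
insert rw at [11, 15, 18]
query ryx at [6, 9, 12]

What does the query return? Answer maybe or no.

Step 1: insert x at [9, 10, 12] -> counters=[0,0,0,0,0,0,0,0,0,1,1,0,1,0,0,0,0,0,0]
Step 2: insert csp at [9, 17, 18] -> counters=[0,0,0,0,0,0,0,0,0,2,1,0,1,0,0,0,0,1,1]
Step 3: insert ryx at [6, 9, 12] -> counters=[0,0,0,0,0,0,1,0,0,3,1,0,2,0,0,0,0,1,1]
Step 4: insert o at [8, 9, 12] -> counters=[0,0,0,0,0,0,1,0,1,4,1,0,3,0,0,0,0,1,1]
Step 5: insert e at [1, 7, 9] -> counters=[0,1,0,0,0,0,1,1,1,5,1,0,3,0,0,0,0,1,1]
Step 6: insert rw at [11, 15, 18] -> counters=[0,1,0,0,0,0,1,1,1,5,1,1,3,0,0,1,0,1,2]
Step 7: insert dz at [8, 16, 17] -> counters=[0,1,0,0,0,0,1,1,2,5,1,1,3,0,0,1,1,2,2]
Step 8: insert x at [9, 10, 12] -> counters=[0,1,0,0,0,0,1,1,2,6,2,1,4,0,0,1,1,2,2]
Step 9: insert csp at [9, 17, 18] -> counters=[0,1,0,0,0,0,1,1,2,7,2,1,4,0,0,1,1,3,3]
Step 10: delete csp at [9, 17, 18] -> counters=[0,1,0,0,0,0,1,1,2,6,2,1,4,0,0,1,1,2,2]
Step 11: delete o at [8, 9, 12] -> counters=[0,1,0,0,0,0,1,1,1,5,2,1,3,0,0,1,1,2,2]
Step 12: insert rw at [11, 15, 18] -> counters=[0,1,0,0,0,0,1,1,1,5,2,2,3,0,0,2,1,2,3]
Query ryx: check counters[6]=1 counters[9]=5 counters[12]=3 -> maybe

Answer: maybe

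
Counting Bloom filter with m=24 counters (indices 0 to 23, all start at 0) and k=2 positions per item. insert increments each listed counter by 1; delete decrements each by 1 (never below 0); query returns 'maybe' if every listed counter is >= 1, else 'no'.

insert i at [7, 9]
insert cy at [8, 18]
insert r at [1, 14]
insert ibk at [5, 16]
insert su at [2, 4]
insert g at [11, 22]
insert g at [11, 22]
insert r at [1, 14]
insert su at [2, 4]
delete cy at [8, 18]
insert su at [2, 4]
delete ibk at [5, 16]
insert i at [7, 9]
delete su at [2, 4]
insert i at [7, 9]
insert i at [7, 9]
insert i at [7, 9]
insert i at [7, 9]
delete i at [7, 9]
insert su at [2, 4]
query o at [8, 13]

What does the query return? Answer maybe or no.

Answer: no

Derivation:
Step 1: insert i at [7, 9] -> counters=[0,0,0,0,0,0,0,1,0,1,0,0,0,0,0,0,0,0,0,0,0,0,0,0]
Step 2: insert cy at [8, 18] -> counters=[0,0,0,0,0,0,0,1,1,1,0,0,0,0,0,0,0,0,1,0,0,0,0,0]
Step 3: insert r at [1, 14] -> counters=[0,1,0,0,0,0,0,1,1,1,0,0,0,0,1,0,0,0,1,0,0,0,0,0]
Step 4: insert ibk at [5, 16] -> counters=[0,1,0,0,0,1,0,1,1,1,0,0,0,0,1,0,1,0,1,0,0,0,0,0]
Step 5: insert su at [2, 4] -> counters=[0,1,1,0,1,1,0,1,1,1,0,0,0,0,1,0,1,0,1,0,0,0,0,0]
Step 6: insert g at [11, 22] -> counters=[0,1,1,0,1,1,0,1,1,1,0,1,0,0,1,0,1,0,1,0,0,0,1,0]
Step 7: insert g at [11, 22] -> counters=[0,1,1,0,1,1,0,1,1,1,0,2,0,0,1,0,1,0,1,0,0,0,2,0]
Step 8: insert r at [1, 14] -> counters=[0,2,1,0,1,1,0,1,1,1,0,2,0,0,2,0,1,0,1,0,0,0,2,0]
Step 9: insert su at [2, 4] -> counters=[0,2,2,0,2,1,0,1,1,1,0,2,0,0,2,0,1,0,1,0,0,0,2,0]
Step 10: delete cy at [8, 18] -> counters=[0,2,2,0,2,1,0,1,0,1,0,2,0,0,2,0,1,0,0,0,0,0,2,0]
Step 11: insert su at [2, 4] -> counters=[0,2,3,0,3,1,0,1,0,1,0,2,0,0,2,0,1,0,0,0,0,0,2,0]
Step 12: delete ibk at [5, 16] -> counters=[0,2,3,0,3,0,0,1,0,1,0,2,0,0,2,0,0,0,0,0,0,0,2,0]
Step 13: insert i at [7, 9] -> counters=[0,2,3,0,3,0,0,2,0,2,0,2,0,0,2,0,0,0,0,0,0,0,2,0]
Step 14: delete su at [2, 4] -> counters=[0,2,2,0,2,0,0,2,0,2,0,2,0,0,2,0,0,0,0,0,0,0,2,0]
Step 15: insert i at [7, 9] -> counters=[0,2,2,0,2,0,0,3,0,3,0,2,0,0,2,0,0,0,0,0,0,0,2,0]
Step 16: insert i at [7, 9] -> counters=[0,2,2,0,2,0,0,4,0,4,0,2,0,0,2,0,0,0,0,0,0,0,2,0]
Step 17: insert i at [7, 9] -> counters=[0,2,2,0,2,0,0,5,0,5,0,2,0,0,2,0,0,0,0,0,0,0,2,0]
Step 18: insert i at [7, 9] -> counters=[0,2,2,0,2,0,0,6,0,6,0,2,0,0,2,0,0,0,0,0,0,0,2,0]
Step 19: delete i at [7, 9] -> counters=[0,2,2,0,2,0,0,5,0,5,0,2,0,0,2,0,0,0,0,0,0,0,2,0]
Step 20: insert su at [2, 4] -> counters=[0,2,3,0,3,0,0,5,0,5,0,2,0,0,2,0,0,0,0,0,0,0,2,0]
Query o: check counters[8]=0 counters[13]=0 -> no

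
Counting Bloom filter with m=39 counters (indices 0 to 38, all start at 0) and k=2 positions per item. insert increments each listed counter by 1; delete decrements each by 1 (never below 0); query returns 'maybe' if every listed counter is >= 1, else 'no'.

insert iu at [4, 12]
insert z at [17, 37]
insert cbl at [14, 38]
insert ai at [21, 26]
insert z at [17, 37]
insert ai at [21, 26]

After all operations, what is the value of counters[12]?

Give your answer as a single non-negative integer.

Step 1: insert iu at [4, 12] -> counters=[0,0,0,0,1,0,0,0,0,0,0,0,1,0,0,0,0,0,0,0,0,0,0,0,0,0,0,0,0,0,0,0,0,0,0,0,0,0,0]
Step 2: insert z at [17, 37] -> counters=[0,0,0,0,1,0,0,0,0,0,0,0,1,0,0,0,0,1,0,0,0,0,0,0,0,0,0,0,0,0,0,0,0,0,0,0,0,1,0]
Step 3: insert cbl at [14, 38] -> counters=[0,0,0,0,1,0,0,0,0,0,0,0,1,0,1,0,0,1,0,0,0,0,0,0,0,0,0,0,0,0,0,0,0,0,0,0,0,1,1]
Step 4: insert ai at [21, 26] -> counters=[0,0,0,0,1,0,0,0,0,0,0,0,1,0,1,0,0,1,0,0,0,1,0,0,0,0,1,0,0,0,0,0,0,0,0,0,0,1,1]
Step 5: insert z at [17, 37] -> counters=[0,0,0,0,1,0,0,0,0,0,0,0,1,0,1,0,0,2,0,0,0,1,0,0,0,0,1,0,0,0,0,0,0,0,0,0,0,2,1]
Step 6: insert ai at [21, 26] -> counters=[0,0,0,0,1,0,0,0,0,0,0,0,1,0,1,0,0,2,0,0,0,2,0,0,0,0,2,0,0,0,0,0,0,0,0,0,0,2,1]
Final counters=[0,0,0,0,1,0,0,0,0,0,0,0,1,0,1,0,0,2,0,0,0,2,0,0,0,0,2,0,0,0,0,0,0,0,0,0,0,2,1] -> counters[12]=1

Answer: 1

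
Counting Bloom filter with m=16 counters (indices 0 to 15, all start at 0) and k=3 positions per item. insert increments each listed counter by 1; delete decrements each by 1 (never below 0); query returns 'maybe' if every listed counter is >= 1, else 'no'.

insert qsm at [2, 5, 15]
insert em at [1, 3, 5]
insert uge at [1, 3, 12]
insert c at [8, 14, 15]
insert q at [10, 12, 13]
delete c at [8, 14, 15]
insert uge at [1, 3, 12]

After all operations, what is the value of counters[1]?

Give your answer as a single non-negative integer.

Answer: 3

Derivation:
Step 1: insert qsm at [2, 5, 15] -> counters=[0,0,1,0,0,1,0,0,0,0,0,0,0,0,0,1]
Step 2: insert em at [1, 3, 5] -> counters=[0,1,1,1,0,2,0,0,0,0,0,0,0,0,0,1]
Step 3: insert uge at [1, 3, 12] -> counters=[0,2,1,2,0,2,0,0,0,0,0,0,1,0,0,1]
Step 4: insert c at [8, 14, 15] -> counters=[0,2,1,2,0,2,0,0,1,0,0,0,1,0,1,2]
Step 5: insert q at [10, 12, 13] -> counters=[0,2,1,2,0,2,0,0,1,0,1,0,2,1,1,2]
Step 6: delete c at [8, 14, 15] -> counters=[0,2,1,2,0,2,0,0,0,0,1,0,2,1,0,1]
Step 7: insert uge at [1, 3, 12] -> counters=[0,3,1,3,0,2,0,0,0,0,1,0,3,1,0,1]
Final counters=[0,3,1,3,0,2,0,0,0,0,1,0,3,1,0,1] -> counters[1]=3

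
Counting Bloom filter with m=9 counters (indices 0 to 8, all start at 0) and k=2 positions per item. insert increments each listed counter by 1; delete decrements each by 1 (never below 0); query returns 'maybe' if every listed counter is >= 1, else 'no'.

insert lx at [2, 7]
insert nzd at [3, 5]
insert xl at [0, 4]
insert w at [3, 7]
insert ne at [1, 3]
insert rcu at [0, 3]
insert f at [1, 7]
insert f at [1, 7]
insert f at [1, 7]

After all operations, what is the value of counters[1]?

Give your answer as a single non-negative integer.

Step 1: insert lx at [2, 7] -> counters=[0,0,1,0,0,0,0,1,0]
Step 2: insert nzd at [3, 5] -> counters=[0,0,1,1,0,1,0,1,0]
Step 3: insert xl at [0, 4] -> counters=[1,0,1,1,1,1,0,1,0]
Step 4: insert w at [3, 7] -> counters=[1,0,1,2,1,1,0,2,0]
Step 5: insert ne at [1, 3] -> counters=[1,1,1,3,1,1,0,2,0]
Step 6: insert rcu at [0, 3] -> counters=[2,1,1,4,1,1,0,2,0]
Step 7: insert f at [1, 7] -> counters=[2,2,1,4,1,1,0,3,0]
Step 8: insert f at [1, 7] -> counters=[2,3,1,4,1,1,0,4,0]
Step 9: insert f at [1, 7] -> counters=[2,4,1,4,1,1,0,5,0]
Final counters=[2,4,1,4,1,1,0,5,0] -> counters[1]=4

Answer: 4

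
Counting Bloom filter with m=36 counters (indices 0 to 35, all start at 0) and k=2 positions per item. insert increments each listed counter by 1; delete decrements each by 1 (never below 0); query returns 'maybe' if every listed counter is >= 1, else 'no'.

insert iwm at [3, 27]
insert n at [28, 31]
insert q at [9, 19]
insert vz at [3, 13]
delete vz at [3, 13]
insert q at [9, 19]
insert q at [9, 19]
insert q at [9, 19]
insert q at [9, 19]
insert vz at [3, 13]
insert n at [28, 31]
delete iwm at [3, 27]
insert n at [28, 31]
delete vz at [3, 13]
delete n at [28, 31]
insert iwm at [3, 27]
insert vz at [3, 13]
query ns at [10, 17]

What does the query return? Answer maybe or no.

Step 1: insert iwm at [3, 27] -> counters=[0,0,0,1,0,0,0,0,0,0,0,0,0,0,0,0,0,0,0,0,0,0,0,0,0,0,0,1,0,0,0,0,0,0,0,0]
Step 2: insert n at [28, 31] -> counters=[0,0,0,1,0,0,0,0,0,0,0,0,0,0,0,0,0,0,0,0,0,0,0,0,0,0,0,1,1,0,0,1,0,0,0,0]
Step 3: insert q at [9, 19] -> counters=[0,0,0,1,0,0,0,0,0,1,0,0,0,0,0,0,0,0,0,1,0,0,0,0,0,0,0,1,1,0,0,1,0,0,0,0]
Step 4: insert vz at [3, 13] -> counters=[0,0,0,2,0,0,0,0,0,1,0,0,0,1,0,0,0,0,0,1,0,0,0,0,0,0,0,1,1,0,0,1,0,0,0,0]
Step 5: delete vz at [3, 13] -> counters=[0,0,0,1,0,0,0,0,0,1,0,0,0,0,0,0,0,0,0,1,0,0,0,0,0,0,0,1,1,0,0,1,0,0,0,0]
Step 6: insert q at [9, 19] -> counters=[0,0,0,1,0,0,0,0,0,2,0,0,0,0,0,0,0,0,0,2,0,0,0,0,0,0,0,1,1,0,0,1,0,0,0,0]
Step 7: insert q at [9, 19] -> counters=[0,0,0,1,0,0,0,0,0,3,0,0,0,0,0,0,0,0,0,3,0,0,0,0,0,0,0,1,1,0,0,1,0,0,0,0]
Step 8: insert q at [9, 19] -> counters=[0,0,0,1,0,0,0,0,0,4,0,0,0,0,0,0,0,0,0,4,0,0,0,0,0,0,0,1,1,0,0,1,0,0,0,0]
Step 9: insert q at [9, 19] -> counters=[0,0,0,1,0,0,0,0,0,5,0,0,0,0,0,0,0,0,0,5,0,0,0,0,0,0,0,1,1,0,0,1,0,0,0,0]
Step 10: insert vz at [3, 13] -> counters=[0,0,0,2,0,0,0,0,0,5,0,0,0,1,0,0,0,0,0,5,0,0,0,0,0,0,0,1,1,0,0,1,0,0,0,0]
Step 11: insert n at [28, 31] -> counters=[0,0,0,2,0,0,0,0,0,5,0,0,0,1,0,0,0,0,0,5,0,0,0,0,0,0,0,1,2,0,0,2,0,0,0,0]
Step 12: delete iwm at [3, 27] -> counters=[0,0,0,1,0,0,0,0,0,5,0,0,0,1,0,0,0,0,0,5,0,0,0,0,0,0,0,0,2,0,0,2,0,0,0,0]
Step 13: insert n at [28, 31] -> counters=[0,0,0,1,0,0,0,0,0,5,0,0,0,1,0,0,0,0,0,5,0,0,0,0,0,0,0,0,3,0,0,3,0,0,0,0]
Step 14: delete vz at [3, 13] -> counters=[0,0,0,0,0,0,0,0,0,5,0,0,0,0,0,0,0,0,0,5,0,0,0,0,0,0,0,0,3,0,0,3,0,0,0,0]
Step 15: delete n at [28, 31] -> counters=[0,0,0,0,0,0,0,0,0,5,0,0,0,0,0,0,0,0,0,5,0,0,0,0,0,0,0,0,2,0,0,2,0,0,0,0]
Step 16: insert iwm at [3, 27] -> counters=[0,0,0,1,0,0,0,0,0,5,0,0,0,0,0,0,0,0,0,5,0,0,0,0,0,0,0,1,2,0,0,2,0,0,0,0]
Step 17: insert vz at [3, 13] -> counters=[0,0,0,2,0,0,0,0,0,5,0,0,0,1,0,0,0,0,0,5,0,0,0,0,0,0,0,1,2,0,0,2,0,0,0,0]
Query ns: check counters[10]=0 counters[17]=0 -> no

Answer: no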